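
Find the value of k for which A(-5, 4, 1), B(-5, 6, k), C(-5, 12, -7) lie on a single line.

-1

Direction AC = (0, 8, -8). From the y-coordinate of B, the parameter along the line is τ = (6 − 4)/8 = 1/4.
Then k = 1 + 1/4·(-8) = -1.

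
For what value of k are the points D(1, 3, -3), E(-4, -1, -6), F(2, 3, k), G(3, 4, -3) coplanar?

-4

Coplanarity ⇔ det[DE; DF; DG] = 0.
Expanding, this is linear in k: (-3)k + (-12) = 0.
So k = -4.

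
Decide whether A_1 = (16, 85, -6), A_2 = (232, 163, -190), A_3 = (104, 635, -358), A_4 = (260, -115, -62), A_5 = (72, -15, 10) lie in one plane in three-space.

No

The plane through A_1, A_2, A_3 has normal n = A_1A_2 × A_1A_3 = (73744, 59840, 111936) and equation n·P = 5594688.
Checking the remaining points: n·A_4 = 5351808, n·A_5 = 5531328.
Since n·A_4 = 5351808 ≠ 5594688, A_4 is off the plane and the points are not all coplanar.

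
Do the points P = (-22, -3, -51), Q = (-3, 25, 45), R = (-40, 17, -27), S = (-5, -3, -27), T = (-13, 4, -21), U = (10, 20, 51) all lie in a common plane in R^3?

Yes

The plane through P, Q, R has normal n = PQ × PR = (-1248, -2184, 884) and equation n·X = -11076.
Checking the remaining points: n·S = -11076, n·T = -11076, n·U = -11076.
All equal -11076, so all 6 points lie in one plane.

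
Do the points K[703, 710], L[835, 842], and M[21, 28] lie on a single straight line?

KL = (132, 132), KM = (-682, -682).
Twice the signed area of △KLM is (132)(-682) − (132)(-682) = 0.
The triangle is degenerate (zero area), so the points are collinear.

Yes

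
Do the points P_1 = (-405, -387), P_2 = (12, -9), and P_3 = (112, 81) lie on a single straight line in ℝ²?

No

P_1P_2 = (417, 378), P_1P_3 = (517, 468).
If collinear, P_1P_3 would be a scalar multiple of P_1P_2. But (417)·(468) ≠ (378)·(517) (difference -270), so they are not parallel; the points are not collinear.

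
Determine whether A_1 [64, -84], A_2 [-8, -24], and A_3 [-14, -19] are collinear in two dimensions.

Yes

A_1A_2 = (-72, 60), A_1A_3 = (-78, 65).
det[A_1A_2; A_1A_3] = (-72)(65) − (60)(-78) = 0.
The determinant is zero, so the points are collinear.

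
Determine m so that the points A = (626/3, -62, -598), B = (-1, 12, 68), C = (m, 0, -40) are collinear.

33

Direction AB = (-629/3, 74, 666). From the y-coordinate of C, the parameter along the line is τ = (0 − (-62))/74 = 31/37.
Then m = 626/3 + 31/37·(-629/3) = 33.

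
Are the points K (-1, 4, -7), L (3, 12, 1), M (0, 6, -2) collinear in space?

No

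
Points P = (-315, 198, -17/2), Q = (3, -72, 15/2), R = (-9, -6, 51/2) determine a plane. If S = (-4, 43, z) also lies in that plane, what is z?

87/2

The plane through P, Q, R has equation −5916x − 5916y + 17748z = 541314.
Substituting S: (17748)z + (-230724) = 541314, so z = 87/2.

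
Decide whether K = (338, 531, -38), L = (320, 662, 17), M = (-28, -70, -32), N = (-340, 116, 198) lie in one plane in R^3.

No

A normal to the plane through K, L, M is n = KL × KM = (33841, -20022, 58764).
The plane has equation n·P = -1426456. For N: n·N = -2193220.
-2193220 ≠ -1426456, so N is off the plane.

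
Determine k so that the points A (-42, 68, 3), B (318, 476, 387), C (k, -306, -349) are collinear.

-372

Collinearity requires AB × AC = 0; each component is linear in k.
The y-component gives (384)k + (142848) = 0, so k = -372.
The remaining components then also vanish.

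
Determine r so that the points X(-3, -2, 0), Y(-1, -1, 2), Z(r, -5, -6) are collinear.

Collinearity requires XY × XZ = 0; each component is linear in r.
The y-component gives (2)r + (18) = 0, so r = -9.
The remaining components then also vanish.

-9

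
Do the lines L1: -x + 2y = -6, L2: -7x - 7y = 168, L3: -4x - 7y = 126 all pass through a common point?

Yes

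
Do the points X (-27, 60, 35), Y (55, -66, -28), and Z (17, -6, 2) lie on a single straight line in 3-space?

No

XY = (82, -126, -63), XZ = (44, -66, -33).
Comparing components 3 and 1: (-63)(44) − (82)(-33) = -66 ≠ 0, so XY and XZ are not parallel and the points are not collinear.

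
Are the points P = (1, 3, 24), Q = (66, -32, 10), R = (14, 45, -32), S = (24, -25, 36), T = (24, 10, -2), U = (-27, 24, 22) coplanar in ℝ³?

No

The plane through P, Q, R has normal n = PQ × PR = (2548, 3458, 3185) and equation n·X = 89362.
Checking the remaining points: n·S = 89362, n·T = 89362, n·U = 84266.
Since n·U = 84266 ≠ 89362, U is off the plane and the points are not all coplanar.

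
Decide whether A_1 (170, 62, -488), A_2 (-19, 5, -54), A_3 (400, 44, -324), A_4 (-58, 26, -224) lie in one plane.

The four points are coplanar iff the 3×3 determinant with rows A_1A_2, A_1A_3, A_1A_4 is zero.
Rows: (-189, -57, 434), (230, -18, 164), (-228, -36, 264).
Expanding along the first row: (-189)(1152) − (-57)(98112) + (434)(-12384) = 0.
Zero determinant ⇒ coplanar.

Yes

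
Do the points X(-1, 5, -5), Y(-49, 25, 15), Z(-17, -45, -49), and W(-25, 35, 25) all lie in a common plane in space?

No

The four points are coplanar iff the 3×3 determinant with rows XY, XZ, XW is zero.
Rows: (-48, 20, 20), (-16, -50, -44), (-24, 30, 30).
Expanding along the first row: (-48)(-180) − (20)(-1536) + (20)(-1680) = 5760.
Nonzero ⇒ not coplanar.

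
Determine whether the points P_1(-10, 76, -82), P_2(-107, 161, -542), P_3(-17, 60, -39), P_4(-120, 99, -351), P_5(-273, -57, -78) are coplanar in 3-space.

The plane through P_1, P_2, P_3 has normal n = P_1P_2 × P_1P_3 = (-3705, 7391, 2147) and equation n·P = 422712.
Checking the remaining points: n·P_4 = 422712, n·P_5 = 422712.
All equal 422712, so all 5 points lie in one plane.

Yes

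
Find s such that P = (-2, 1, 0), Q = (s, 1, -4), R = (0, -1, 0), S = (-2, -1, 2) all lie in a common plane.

2

Coplanarity ⇔ det[PQ; PR; PS] = 0.
Expanding, this is linear in s: (-4)s + (8) = 0.
So s = 2.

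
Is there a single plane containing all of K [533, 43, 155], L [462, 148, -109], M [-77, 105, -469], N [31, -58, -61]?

A normal to the plane through K, L, M is n = KL × KM = (-49152, 116736, 59648).
The plane has equation n·P = -11932928. For N: n·N = -11932928.
Equal, so N lies in the plane and all four are coplanar.

Yes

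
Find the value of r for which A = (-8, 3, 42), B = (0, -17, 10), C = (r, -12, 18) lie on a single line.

-2

Direction AB = (8, -20, -32). From the y-coordinate of C, the parameter along the line is τ = (-12 − 3)/(-20) = 3/4.
Then r = (-8) + 3/4·(8) = -2.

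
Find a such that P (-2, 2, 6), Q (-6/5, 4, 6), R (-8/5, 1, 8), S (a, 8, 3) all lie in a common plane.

-4/5

Normal to plane PQR: n = (4, -8/5, -8/5); plane equation n·X = -104/5.
Requiring n·S = -104/5: (4)a + (-88/5) = -104/5.
So a = -4/5.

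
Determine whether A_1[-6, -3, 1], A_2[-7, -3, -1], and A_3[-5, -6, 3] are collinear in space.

No

A_1A_2 = (-1, 0, -2), A_1A_3 = (1, -3, 2).
A_1A_2 × A_1A_3 = (-6, 0, 3).
The cross product is nonzero, so the points do not lie on one line.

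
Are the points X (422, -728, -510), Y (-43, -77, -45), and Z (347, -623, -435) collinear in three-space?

Yes

XY = (-465, 651, 465), XZ = (-75, 105, 75).
XY × XZ = (0, 0, 0).
The cross product vanishes, so the three points are collinear.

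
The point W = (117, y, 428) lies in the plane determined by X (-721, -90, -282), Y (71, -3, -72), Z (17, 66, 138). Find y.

Coplanarity requires XY · (XZ × XW) = 0.
XY = (792, 87, 210), XZ = (738, 156, 420); the triple product is linear in y with coefficient -177660 and constant term 29313900.
Setting it to zero: y = 165.

165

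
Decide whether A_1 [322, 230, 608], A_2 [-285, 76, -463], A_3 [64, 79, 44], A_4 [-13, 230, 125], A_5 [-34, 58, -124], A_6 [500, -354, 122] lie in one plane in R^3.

The plane through A_1, A_2, A_3 has normal n = A_1A_2 × A_1A_3 = (-74865, -66030, 51925) and equation n·P = -7723030.
Checking the remaining points: n·A_4 = -7723030, n·A_5 = -7723030, n·A_6 = -7723030.
All equal -7723030, so all 6 points lie in one plane.

Yes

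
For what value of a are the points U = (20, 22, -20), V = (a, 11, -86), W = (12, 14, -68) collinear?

9

Collinearity requires UV × UW = 0; each component is linear in a.
The y-component gives (48)a + (-432) = 0, so a = 9.
The remaining components then also vanish.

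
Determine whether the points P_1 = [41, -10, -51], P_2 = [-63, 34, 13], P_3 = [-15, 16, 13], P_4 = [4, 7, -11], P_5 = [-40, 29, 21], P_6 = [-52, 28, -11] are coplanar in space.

No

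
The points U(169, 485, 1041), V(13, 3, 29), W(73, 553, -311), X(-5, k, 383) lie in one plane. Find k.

-288

The points are coplanar iff UV · (UW × UX) = 0.
Expanding, this is linear in k: (-113760)k + (-32762880) = 0.
So k = -288.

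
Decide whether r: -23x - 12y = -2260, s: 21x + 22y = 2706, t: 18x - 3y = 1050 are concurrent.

Intersecting r and s: solving the 2×2 system gives (x, y) = (8624/127, 7389/127).
Substitute into t: (18)(8624/127) + (-3)(7389/127) = 133065/127.
But t requires 1050 ≠ 133065/127, so the three lines have no common point.

No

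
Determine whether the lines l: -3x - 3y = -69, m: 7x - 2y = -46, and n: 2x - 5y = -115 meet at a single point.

Lines aᵢx + bᵢy = cᵢ with pairwise distinct directions are concurrent exactly when det[aᵢ bᵢ cᵢ] = 0.
Here the determinant is 0.
It vanishes, so the lines are concurrent at (0, 23).

Yes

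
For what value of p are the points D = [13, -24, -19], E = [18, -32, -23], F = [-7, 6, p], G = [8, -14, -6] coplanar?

-12

Coplanarity ⇔ det[DE; DF; DG] = 0.
Expanding, this is linear in p: (-10)p + (-120) = 0.
So p = -12.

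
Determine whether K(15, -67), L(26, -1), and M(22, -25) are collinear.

Yes

KL = (11, 66), KM = (7, 42).
det[KL; KM] = (11)(42) − (66)(7) = 0.
The determinant is zero, so the points are collinear.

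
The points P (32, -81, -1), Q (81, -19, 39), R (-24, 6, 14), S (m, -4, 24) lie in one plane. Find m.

18

Normal to plane PQR: n = (-2550, -2975, 7735); plane equation n·X = 151640.
Requiring n·S = 151640: (-2550)m + (197540) = 151640.
So m = 18.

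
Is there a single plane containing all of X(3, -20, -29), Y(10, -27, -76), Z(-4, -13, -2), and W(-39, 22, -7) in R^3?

The four points are coplanar iff the 3×3 determinant with rows XY, XZ, XW is zero.
Rows: (7, -7, -47), (-7, 7, 27), (-42, 42, 22).
Expanding along the first row: (7)(-980) − (-7)(980) + (-47)(0) = 0.
Zero determinant ⇒ coplanar.

Yes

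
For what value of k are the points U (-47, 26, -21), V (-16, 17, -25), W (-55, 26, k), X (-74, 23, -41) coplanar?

The points are coplanar iff UV · (UW × UX) = 0.
Expanding, this is linear in k: (336)k + (8400) = 0.
So k = -25.

-25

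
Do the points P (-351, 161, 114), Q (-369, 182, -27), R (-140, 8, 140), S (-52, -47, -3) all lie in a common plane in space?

A normal to the plane through P, Q, R is n = PQ × PR = (-21027, -29283, -1677).
The plane has equation n·X = 2474736. For S: n·S = 2474736.
Equal, so S lies in the plane and all four are coplanar.

Yes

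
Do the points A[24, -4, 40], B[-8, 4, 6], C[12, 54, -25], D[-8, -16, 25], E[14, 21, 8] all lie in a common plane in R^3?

Yes

The plane through A, B, C has normal n = AB × AC = (1452, -1672, -1760) and equation n·P = -28864.
Checking the remaining points: n·D = -28864, n·E = -28864.
All equal -28864, so all 5 points lie in one plane.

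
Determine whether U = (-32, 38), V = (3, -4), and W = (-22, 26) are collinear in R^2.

Yes

UV = (35, -42), UW = (10, -12).
Twice the signed area of △UVW is (35)(-12) − (-42)(10) = 0.
The triangle is degenerate (zero area), so the points are collinear.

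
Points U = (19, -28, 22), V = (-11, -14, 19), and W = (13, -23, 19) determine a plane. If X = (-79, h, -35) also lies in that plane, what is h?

61

Coplanarity requires UV · (UW × UX) = 0.
UV = (-30, 14, -3), UW = (-6, 5, -3); the triple product is linear in h with coefficient -72 and constant term 4392.
Setting it to zero: h = 61.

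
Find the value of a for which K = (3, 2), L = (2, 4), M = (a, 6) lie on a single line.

1

Collinearity: (M − K) must be parallel to (L − K) = (-1, 2).
Cross-multiplying the components: (a − 3)·(2) = (4)·(-1).
Solving gives a = 1.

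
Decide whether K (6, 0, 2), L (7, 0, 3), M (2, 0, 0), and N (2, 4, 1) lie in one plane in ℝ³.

With K as base: KL = (1, 0, 1), KM = (-4, 0, -2), KN = (-4, 4, -1).
KM × KN = (8, 4, -16).
KL · (KM × KN) = -8.
Since -8 ≠ 0, the four points are not coplanar.

No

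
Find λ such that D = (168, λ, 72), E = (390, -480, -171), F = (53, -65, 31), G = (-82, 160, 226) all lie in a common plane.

-150

Coplanarity ⇔ det[DE; DF; DG] = 0.
Expanding, this is linear in λ: (-38445)λ + (-5766750) = 0.
So λ = -150.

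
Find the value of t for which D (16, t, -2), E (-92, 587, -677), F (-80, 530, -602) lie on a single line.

Direction EF = (12, -57, 75). From the x-coordinate of D, the parameter along the line is τ = (16 − (-92))/12 = 9.
Then t = 587 + 9·(-57) = 74.

74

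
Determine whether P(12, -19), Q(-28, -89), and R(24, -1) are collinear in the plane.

No

PQ = (-40, -70), PR = (12, 18).
If collinear, PR would be a scalar multiple of PQ. But (-40)·(18) ≠ (-70)·(12) (difference 120), so they are not parallel; the points are not collinear.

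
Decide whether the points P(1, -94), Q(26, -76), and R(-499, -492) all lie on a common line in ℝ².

PQ = (25, 18), PR = (-500, -398).
Twice the signed area of △PQR is (25)(-398) − (18)(-500) = -950.
The area is nonzero, so the three points are not collinear.

No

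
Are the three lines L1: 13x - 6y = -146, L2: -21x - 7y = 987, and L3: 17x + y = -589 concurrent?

Yes

Intersecting L1 and L2: solving the 2×2 system gives (x, y) = (-32, -45).
Substitute into L3: (17)(-32) + (1)(-45) = -589.
This equals -589, so (-32, -45) lies on all three lines and they are concurrent.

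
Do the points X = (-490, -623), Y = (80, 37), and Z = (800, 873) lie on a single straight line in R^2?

No

XY = (570, 660), XZ = (1290, 1496).
Twice the signed area of △XYZ is (570)(1496) − (660)(1290) = 1320.
The area is nonzero, so the three points are not collinear.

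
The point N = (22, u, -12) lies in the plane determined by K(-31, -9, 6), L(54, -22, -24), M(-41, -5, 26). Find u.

-17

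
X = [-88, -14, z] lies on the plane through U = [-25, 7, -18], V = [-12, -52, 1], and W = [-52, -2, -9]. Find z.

3

A normal to the plane is n = UV × UW = (-360, -630, -1710).
X lies in the plane iff n · UX = 0.
This gives (-1710)z + (5130) = 0, so z = 3.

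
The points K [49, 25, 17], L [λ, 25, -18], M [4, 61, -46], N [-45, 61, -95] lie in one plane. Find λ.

14

The points are coplanar iff KL · (KM × KN) = 0.
Expanding, this is linear in λ: (-1764)λ + (24696) = 0.
So λ = 14.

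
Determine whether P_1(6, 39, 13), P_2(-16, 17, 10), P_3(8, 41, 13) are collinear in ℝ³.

No

P_1P_2 = (-22, -22, -3), P_1P_3 = (2, 2, 0).
P_1P_2 × P_1P_3 = (6, -6, 0).
The cross product is nonzero, so the points do not lie on one line.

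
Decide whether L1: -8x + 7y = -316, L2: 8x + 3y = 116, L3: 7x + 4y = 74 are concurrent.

Yes

Intersecting L1 and L2: solving the 2×2 system gives (x, y) = (22, -20).
Substitute into L3: (7)(22) + (4)(-20) = 74.
This equals 74, so (22, -20) lies on all three lines and they are concurrent.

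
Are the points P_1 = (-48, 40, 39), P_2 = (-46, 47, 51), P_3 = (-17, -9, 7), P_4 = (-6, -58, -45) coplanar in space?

No

The four points are coplanar iff the 3×3 determinant with rows P_1P_2, P_1P_3, P_1P_4 is zero.
Rows: (2, 7, 12), (31, -49, -32), (42, -98, -84).
Expanding along the first row: (2)(980) − (7)(-1260) + (12)(-980) = -980.
Nonzero ⇒ not coplanar.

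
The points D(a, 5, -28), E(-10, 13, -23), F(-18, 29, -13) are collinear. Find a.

Collinearity requires DE × DF = 0; each component is linear in a.
The y-component gives (10)a + (60) = 0, so a = -6.
The remaining components then also vanish.

-6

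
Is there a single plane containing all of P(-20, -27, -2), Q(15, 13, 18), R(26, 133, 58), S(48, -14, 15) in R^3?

No

With P as base: PQ = (35, 40, 20), PR = (46, 160, 60), PS = (68, 13, 17).
PR × PS = (1940, 3298, -10282).
PQ · (PR × PS) = -5820.
Since -5820 ≠ 0, the four points are not coplanar.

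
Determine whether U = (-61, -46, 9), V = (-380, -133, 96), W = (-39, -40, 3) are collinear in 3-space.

Yes

UV = (-319, -87, 87), UW = (22, 6, -6).
UV × UW = (0, 0, 0).
The cross product vanishes, so the three points are collinear.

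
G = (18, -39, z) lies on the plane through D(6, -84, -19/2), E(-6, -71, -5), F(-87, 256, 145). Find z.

15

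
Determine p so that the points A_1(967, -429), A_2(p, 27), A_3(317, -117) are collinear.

17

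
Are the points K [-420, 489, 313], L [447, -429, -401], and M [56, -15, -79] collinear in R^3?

Yes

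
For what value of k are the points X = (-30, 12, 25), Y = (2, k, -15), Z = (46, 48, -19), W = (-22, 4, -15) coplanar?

20

Normal to plane XZW: n = (-1792, 2688, -896); plane equation n·P = 63616.
Requiring n·Y = 63616: (2688)k + (9856) = 63616.
So k = 20.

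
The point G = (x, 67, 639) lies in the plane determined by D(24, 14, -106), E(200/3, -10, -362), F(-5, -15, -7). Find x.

A normal to the plane is n = DE × DF = (-9800, 3200, -5800/3).
G lies in the plane iff n · DG = 0.
This gives (-9800)x + (-3106600/3) = 0, so x = -317/3.

-317/3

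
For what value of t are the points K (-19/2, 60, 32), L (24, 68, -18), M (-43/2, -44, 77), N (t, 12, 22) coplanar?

Normal to plane KLM: n = (-4840, -1815/2, -3388); plane equation n·P = -116886.
Requiring n·N = -116886: (-4840)t + (-85426) = -116886.
So t = 13/2.

13/2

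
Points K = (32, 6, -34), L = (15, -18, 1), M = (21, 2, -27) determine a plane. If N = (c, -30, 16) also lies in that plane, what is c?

24

Coplanarity requires KL · (KM × KN) = 0.
KL = (-17, -24, 35), KM = (-11, -4, 7); the triple product is linear in c with coefficient -28 and constant term 672.
Setting it to zero: c = 24.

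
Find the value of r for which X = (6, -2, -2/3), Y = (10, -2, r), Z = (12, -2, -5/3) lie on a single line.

-4/3

Direction XZ = (6, 0, -1). From the x-coordinate of Y, the parameter along the line is τ = (10 − 6)/6 = 2/3.
Then r = (-2/3) + 2/3·(-1) = -4/3.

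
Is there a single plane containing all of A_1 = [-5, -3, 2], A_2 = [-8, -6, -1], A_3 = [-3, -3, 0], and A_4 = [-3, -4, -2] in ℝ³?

Yes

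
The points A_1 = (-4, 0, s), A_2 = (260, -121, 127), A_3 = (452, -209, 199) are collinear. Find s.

28

Direction A_2A_3 = (192, -88, 72). From the x-coordinate of A_1, the parameter along the line is τ = (-4 − 260)/192 = -11/8.
Then s = 127 + (-11/8)·(72) = 28.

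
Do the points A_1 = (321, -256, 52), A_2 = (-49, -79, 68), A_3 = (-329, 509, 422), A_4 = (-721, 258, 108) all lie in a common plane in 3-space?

No

The four points are coplanar iff the 3×3 determinant with rows A_1A_2, A_1A_3, A_1A_4 is zero.
Rows: (-370, 177, 16), (-650, 765, 370), (-1042, 514, 56).
Expanding along the first row: (-370)(-147340) − (177)(349140) + (16)(463030) = 126500.
Nonzero ⇒ not coplanar.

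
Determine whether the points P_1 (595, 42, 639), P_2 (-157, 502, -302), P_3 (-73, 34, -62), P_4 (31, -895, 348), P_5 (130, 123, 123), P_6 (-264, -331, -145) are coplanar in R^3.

No

The plane through P_1, P_2, P_3 has normal n = P_1P_2 × P_1P_3 = (-329988, 101436, 313296) and equation n·P = 8113596.
Checking the remaining points: n·P_4 = 8012160, n·P_5 = 8113596, n·P_6 = 8113596.
Since n·P_4 = 8012160 ≠ 8113596, P_4 is off the plane and the points are not all coplanar.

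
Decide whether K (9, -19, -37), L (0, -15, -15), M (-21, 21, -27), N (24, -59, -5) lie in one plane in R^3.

With K as base: KL = (-9, 4, 22), KM = (-30, 40, 10), KN = (15, -40, 32).
KM × KN = (1680, 1110, 600).
KL · (KM × KN) = 2520.
Since 2520 ≠ 0, the four points are not coplanar.

No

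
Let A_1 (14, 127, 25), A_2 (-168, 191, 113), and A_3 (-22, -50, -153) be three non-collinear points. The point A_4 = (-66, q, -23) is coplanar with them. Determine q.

A normal to the plane is n = A_1A_2 × A_1A_3 = (4184, -35564, 34518).
A_4 lies in the plane iff n · A_1A_4 = 0.
This gives (-35564)q + (2525044) = 0, so q = 71.

71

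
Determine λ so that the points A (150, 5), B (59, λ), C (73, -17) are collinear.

-21

Collinearity: (B − A) must be parallel to (C − A) = (-77, -22).
Cross-multiplying the components: (λ − 5)·(-77) = (-91)·(-22).
Solving gives λ = -21.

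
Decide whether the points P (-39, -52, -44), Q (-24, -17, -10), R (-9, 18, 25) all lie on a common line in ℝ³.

No

PQ = (15, 35, 34), PR = (30, 70, 69).
Comparing components 2 and 3: (35)(69) − (34)(70) = 35 ≠ 0, so PQ and PR are not parallel and the points are not collinear.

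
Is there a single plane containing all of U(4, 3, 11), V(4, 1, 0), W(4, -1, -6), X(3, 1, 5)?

A normal to the plane through U, V, W is n = UV × UW = (-10, 0, 0).
The plane has equation n·P = -40. For X: n·X = -30.
-30 ≠ -40, so X is off the plane.

No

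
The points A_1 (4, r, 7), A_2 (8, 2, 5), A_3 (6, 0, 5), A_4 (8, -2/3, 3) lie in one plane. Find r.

The points are coplanar iff A_1A_2 · (A_1A_3 × A_1A_4) = 0.
Expanding, this is linear in r: (4)r + (-8/3) = 0.
So r = 2/3.

2/3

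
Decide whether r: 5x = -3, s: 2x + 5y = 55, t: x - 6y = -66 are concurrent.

The three lines meet at one point iff the augmented coefficient matrix [aᵢ bᵢ cᵢ] has rank < 3, i.e. its determinant vanishes.
Here the determinant is 51.
Nonzero, so no common point exists.

No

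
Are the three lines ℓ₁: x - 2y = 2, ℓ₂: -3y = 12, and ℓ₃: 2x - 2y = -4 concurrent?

Yes

Intersecting ℓ₁ and ℓ₂: solving the 2×2 system gives (x, y) = (-6, -4).
Substitute into ℓ₃: (2)(-6) + (-2)(-4) = -4.
This equals -4, so (-6, -4) lies on all three lines and they are concurrent.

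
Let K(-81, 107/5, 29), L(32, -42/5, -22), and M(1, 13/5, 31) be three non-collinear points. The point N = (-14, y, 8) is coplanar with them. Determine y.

22/5

The plane through K, L, M has equation −(5092/5)x − 4408y + (1596/5)z = -2584.
Substituting N: (-4408)y + (84056/5) = -2584, so y = 22/5.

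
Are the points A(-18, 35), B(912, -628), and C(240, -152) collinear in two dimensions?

No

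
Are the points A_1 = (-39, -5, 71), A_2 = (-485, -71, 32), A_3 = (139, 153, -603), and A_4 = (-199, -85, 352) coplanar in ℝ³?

Yes

A normal to the plane through A_1, A_2, A_3 is n = A_1A_2 × A_1A_3 = (50646, -307546, -58720).
The plane has equation n·P = -4606584. For A_4: n·A_4 = -4606584.
Equal, so A_4 lies in the plane and all four are coplanar.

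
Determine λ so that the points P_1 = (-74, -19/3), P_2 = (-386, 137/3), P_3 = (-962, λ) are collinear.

425/3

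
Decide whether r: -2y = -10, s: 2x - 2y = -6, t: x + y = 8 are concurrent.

No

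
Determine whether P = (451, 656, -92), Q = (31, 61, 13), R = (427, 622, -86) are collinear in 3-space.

Yes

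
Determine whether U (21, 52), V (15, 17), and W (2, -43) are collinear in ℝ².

UV = (-6, -35), UW = (-19, -95).
If collinear, UW would be a scalar multiple of UV. But (-6)·(-95) ≠ (-35)·(-19) (difference -95), so they are not parallel; the points are not collinear.

No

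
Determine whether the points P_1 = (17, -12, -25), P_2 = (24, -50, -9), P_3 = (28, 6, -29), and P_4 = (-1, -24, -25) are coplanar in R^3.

Yes

A normal to the plane through P_1, P_2, P_3 is n = P_1P_2 × P_1P_3 = (-136, 204, 544).
The plane has equation n·P = -18360. For P_4: n·P_4 = -18360.
Equal, so P_4 lies in the plane and all four are coplanar.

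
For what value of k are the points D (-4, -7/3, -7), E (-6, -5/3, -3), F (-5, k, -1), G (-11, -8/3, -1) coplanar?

Normal to plane DEG: n = (16/3, -16, 16/3); plane equation n·P = -64/3.
Requiring n·F = -64/3: (-16)k + (-32) = -64/3.
So k = -2/3.

-2/3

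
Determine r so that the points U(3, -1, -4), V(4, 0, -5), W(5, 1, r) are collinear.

-6

Collinearity requires UV × UW = 0; each component is linear in r.
The x-component gives (1)r + (6) = 0, so r = -6.
The remaining components then also vanish.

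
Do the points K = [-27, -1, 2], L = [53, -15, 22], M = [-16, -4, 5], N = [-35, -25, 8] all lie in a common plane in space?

With K as base: KL = (80, -14, 20), KM = (11, -3, 3), KN = (-8, -24, 6).
KM × KN = (54, -90, -288).
KL · (KM × KN) = -180.
Since -180 ≠ 0, the four points are not coplanar.

No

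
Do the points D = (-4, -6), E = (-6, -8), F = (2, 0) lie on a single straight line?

DE = (-2, -2), DF = (6, 6).
Twice the signed area of △DEF is (-2)(6) − (-2)(6) = 0.
The triangle is degenerate (zero area), so the points are collinear.

Yes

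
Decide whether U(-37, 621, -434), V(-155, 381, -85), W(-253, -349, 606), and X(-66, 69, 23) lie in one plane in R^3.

No

A normal to the plane through U, V, W is n = UV × UW = (88930, 47336, 62620).
The plane has equation n·P = -1071834. For X: n·X = -1162936.
-1162936 ≠ -1071834, so X is off the plane.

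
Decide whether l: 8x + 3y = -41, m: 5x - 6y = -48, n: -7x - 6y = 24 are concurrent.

No

Intersecting l and m: solving the 2×2 system gives (x, y) = (-130/21, 179/63).
Substitute into n: (-7)(-130/21) + (-6)(179/63) = 184/7.
But n requires 24 ≠ 184/7, so the three lines have no common point.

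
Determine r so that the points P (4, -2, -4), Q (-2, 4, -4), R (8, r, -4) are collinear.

Collinearity requires PQ × PR = 0; each component is linear in r.
The z-component gives (-6)r + (-36) = 0, so r = -6.
The remaining components then also vanish.

-6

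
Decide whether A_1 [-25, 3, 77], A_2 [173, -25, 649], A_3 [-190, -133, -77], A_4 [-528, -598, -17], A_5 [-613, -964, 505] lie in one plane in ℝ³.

The plane through A_1, A_2, A_3 has normal n = A_1A_2 × A_1A_3 = (82104, -63888, -31548) and equation n·P = -4673460.
Checking the remaining points: n·A_4 = -4609572, n·A_5 = -4673460.
Since n·A_4 = -4609572 ≠ -4673460, A_4 is off the plane and the points are not all coplanar.

No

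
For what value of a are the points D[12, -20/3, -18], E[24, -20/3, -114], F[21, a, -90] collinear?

-20/3

Direction DE = (12, 0, -96). From the x-coordinate of F, the parameter along the line is τ = (21 − 12)/12 = 3/4.
Then a = (-20/3) + 3/4·(0) = -20/3.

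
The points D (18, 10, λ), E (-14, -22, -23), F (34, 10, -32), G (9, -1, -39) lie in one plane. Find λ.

The points are coplanar iff DE · (DF × DG) = 0.
Expanding, this is linear in λ: (-272)λ + (-13872) = 0.
So λ = -51.

-51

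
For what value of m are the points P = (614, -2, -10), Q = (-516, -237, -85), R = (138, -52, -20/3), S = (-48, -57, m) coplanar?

Coplanarity ⇔ det[PQ; PR; PS] = 0.
Expanding, this is linear in m: (-55360)m + (276800) = 0.
So m = 5.

5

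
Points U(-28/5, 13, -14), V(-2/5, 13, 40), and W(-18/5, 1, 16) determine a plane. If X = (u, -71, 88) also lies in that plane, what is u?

-2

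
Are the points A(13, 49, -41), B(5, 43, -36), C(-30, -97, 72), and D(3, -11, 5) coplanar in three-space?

Yes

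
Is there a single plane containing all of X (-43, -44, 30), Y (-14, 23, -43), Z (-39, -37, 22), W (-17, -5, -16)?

Yes

With X as base: XY = (29, 67, -73), XZ = (4, 7, -8), XW = (26, 39, -46).
XZ × XW = (-10, -24, -26).
XY · (XZ × XW) = 0.
The scalar triple product vanishes, so the four points are coplanar.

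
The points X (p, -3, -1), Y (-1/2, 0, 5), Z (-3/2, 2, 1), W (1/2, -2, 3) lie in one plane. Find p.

The points are coplanar iff XY · (XZ × XW) = 0.
Expanding, this is linear in p: (12)p + (-12) = 0.
So p = 1.

1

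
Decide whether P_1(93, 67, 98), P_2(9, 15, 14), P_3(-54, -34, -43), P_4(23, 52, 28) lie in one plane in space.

The four points are coplanar iff the 3×3 determinant with rows P_1P_2, P_1P_3, P_1P_4 is zero.
Rows: (-84, -52, -84), (-147, -101, -141), (-70, -15, -70).
Expanding along the first row: (-84)(4955) − (-52)(420) + (-84)(-4865) = 14280.
Nonzero ⇒ not coplanar.

No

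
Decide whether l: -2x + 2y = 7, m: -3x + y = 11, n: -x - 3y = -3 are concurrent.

No

Lines aᵢx + bᵢy = cᵢ with pairwise distinct directions are concurrent exactly when det[aᵢ bᵢ cᵢ] = 0.
Here the determinant is -30.
Nonzero, so no common point exists.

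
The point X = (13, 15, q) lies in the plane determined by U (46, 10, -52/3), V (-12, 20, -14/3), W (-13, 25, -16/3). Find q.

-10

Coplanarity requires UV · (UW × UX) = 0.
UV = (-58, 10, 38/3), UW = (-59, 15, 12); the triple product is linear in q with coefficient -280 and constant term -2800.
Setting it to zero: q = -10.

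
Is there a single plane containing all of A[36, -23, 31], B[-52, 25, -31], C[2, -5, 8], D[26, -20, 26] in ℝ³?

With A as base: AB = (-88, 48, -62), AC = (-34, 18, -23), AD = (-10, 3, -5).
AC × AD = (-21, 60, 78).
AB · (AC × AD) = -108.
Since -108 ≠ 0, the four points are not coplanar.

No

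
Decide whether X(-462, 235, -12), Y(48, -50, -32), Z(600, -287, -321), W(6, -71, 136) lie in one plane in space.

Yes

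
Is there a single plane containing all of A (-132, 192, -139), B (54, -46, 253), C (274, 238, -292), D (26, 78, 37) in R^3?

With A as base: AB = (186, -238, 392), AC = (406, 46, -153), AD = (158, -114, 176).
AC × AD = (-9346, -95630, -53552).
AB · (AC × AD) = 29200.
Since 29200 ≠ 0, the four points are not coplanar.

No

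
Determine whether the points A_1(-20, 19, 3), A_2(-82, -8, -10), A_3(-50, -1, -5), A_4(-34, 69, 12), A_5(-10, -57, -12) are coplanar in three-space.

No

The plane through A_1, A_2, A_3 has normal n = A_1A_2 × A_1A_3 = (-44, -106, 430) and equation n·P = 156.
Checking the remaining points: n·A_4 = -658, n·A_5 = 1322.
Since n·A_4 = -658 ≠ 156, A_4 is off the plane and the points are not all coplanar.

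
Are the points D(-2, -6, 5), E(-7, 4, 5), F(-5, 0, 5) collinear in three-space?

Yes

DE = (-5, 10, 0), DF = (-3, 6, 0).
DE × DF = (0, 0, 0).
The cross product vanishes, so the three points are collinear.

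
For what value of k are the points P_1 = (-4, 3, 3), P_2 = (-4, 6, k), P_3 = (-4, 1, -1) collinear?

9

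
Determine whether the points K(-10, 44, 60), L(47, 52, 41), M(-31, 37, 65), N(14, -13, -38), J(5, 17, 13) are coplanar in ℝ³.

No

The plane through K, L, M has normal n = KL × KM = (-93, 114, -231) and equation n·P = -7914.
Checking the remaining points: n·N = 5994, n·J = -1530.
Since n·N = 5994 ≠ -7914, N is off the plane and the points are not all coplanar.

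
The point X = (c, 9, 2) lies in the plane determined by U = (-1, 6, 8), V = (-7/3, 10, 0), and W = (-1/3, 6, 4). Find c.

-2

Coplanarity requires UV · (UW × UX) = 0.
UV = (-4/3, 4, -8), UW = (2/3, 0, -4); the triple product is linear in c with coefficient -16 and constant term -32.
Setting it to zero: c = -2.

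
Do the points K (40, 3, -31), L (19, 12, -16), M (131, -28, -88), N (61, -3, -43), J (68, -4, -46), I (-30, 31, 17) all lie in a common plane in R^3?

Yes

The plane through K, L, M has normal n = KL × KM = (-48, 168, -168) and equation n·P = 3792.
Checking the remaining points: n·N = 3792, n·J = 3792, n·I = 3792.
All equal 3792, so all 6 points lie in one plane.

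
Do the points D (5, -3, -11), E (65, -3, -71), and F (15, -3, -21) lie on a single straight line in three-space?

Yes

DE = (60, 0, -60), DF = (10, 0, -10).
DE × DF = (0, 0, 0).
The cross product vanishes, so the three points are collinear.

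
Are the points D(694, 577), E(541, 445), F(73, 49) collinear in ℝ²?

No

DE = (-153, -132), DF = (-621, -528).
If collinear, DF would be a scalar multiple of DE. But (-153)·(-528) ≠ (-132)·(-621) (difference -1188), so they are not parallel; the points are not collinear.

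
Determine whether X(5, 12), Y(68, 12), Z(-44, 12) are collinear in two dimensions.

XY = (63, 0), XZ = (-49, 0).
Checking proportionality: XZ = -7/9·XY, so the vectors are parallel and the points are collinear.

Yes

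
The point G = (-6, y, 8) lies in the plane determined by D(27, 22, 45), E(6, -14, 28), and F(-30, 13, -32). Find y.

-5

A normal to the plane is n = DE × DF = (2619, -648, -1863).
G lies in the plane iff n · DG = 0.
This gives (-648)y + (-3240) = 0, so y = -5.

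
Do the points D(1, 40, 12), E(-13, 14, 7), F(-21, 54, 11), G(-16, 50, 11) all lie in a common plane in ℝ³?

No

The four points are coplanar iff the 3×3 determinant with rows DE, DF, DG is zero.
Rows: (-14, -26, -5), (-22, 14, -1), (-17, 10, -1).
Expanding along the first row: (-14)(-4) − (-26)(5) + (-5)(18) = 96.
Nonzero ⇒ not coplanar.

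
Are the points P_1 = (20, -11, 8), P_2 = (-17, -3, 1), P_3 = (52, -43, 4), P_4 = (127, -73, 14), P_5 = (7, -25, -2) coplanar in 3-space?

The plane through P_1, P_2, P_3 has normal n = P_1P_2 × P_1P_3 = (-256, -372, 928) and equation n·P = 6396.
Checking the remaining points: n·P_4 = 7636, n·P_5 = 5652.
Since n·P_4 = 7636 ≠ 6396, P_4 is off the plane and the points are not all coplanar.

No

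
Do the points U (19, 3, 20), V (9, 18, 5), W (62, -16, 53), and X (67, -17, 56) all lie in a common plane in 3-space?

Yes

The four points are coplanar iff the 3×3 determinant with rows UV, UW, UX is zero.
Rows: (-10, 15, -15), (43, -19, 33), (48, -20, 36).
Expanding along the first row: (-10)(-24) − (15)(-36) + (-15)(52) = 0.
Zero determinant ⇒ coplanar.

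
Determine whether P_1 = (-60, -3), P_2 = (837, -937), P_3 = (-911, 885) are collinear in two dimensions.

No

P_1P_2 = (897, -934), P_1P_3 = (-851, 888).
det[P_1P_2; P_1P_3] = (897)(888) − (-934)(-851) = 1702.
The determinant is nonzero, so they are not collinear.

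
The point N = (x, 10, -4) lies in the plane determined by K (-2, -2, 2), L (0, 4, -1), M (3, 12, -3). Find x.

A normal to the plane is n = KL × KM = (12, -5, -2).
N lies in the plane iff n · KN = 0.
This gives (12)x + (-24) = 0, so x = 2.

2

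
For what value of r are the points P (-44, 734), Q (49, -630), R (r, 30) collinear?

4

The three points are collinear iff det[PQ; PR] = 0.
This determinant is linear in r: (1364)r + (-5456) = 0, so r = 4.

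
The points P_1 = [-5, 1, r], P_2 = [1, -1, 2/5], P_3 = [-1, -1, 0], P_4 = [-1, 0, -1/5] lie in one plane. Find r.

-6/5

Coplanarity ⇔ det[P_1P_2; P_1P_3; P_1P_4] = 0.
Expanding, this is linear in r: (2)r + (12/5) = 0.
So r = -6/5.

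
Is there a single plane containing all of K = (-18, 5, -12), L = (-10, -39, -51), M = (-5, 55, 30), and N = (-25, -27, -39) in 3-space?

With K as base: KL = (8, -44, -39), KM = (13, 50, 42), KN = (-7, -32, -27).
KM × KN = (-6, 57, -66).
KL · (KM × KN) = 18.
Since 18 ≠ 0, the four points are not coplanar.

No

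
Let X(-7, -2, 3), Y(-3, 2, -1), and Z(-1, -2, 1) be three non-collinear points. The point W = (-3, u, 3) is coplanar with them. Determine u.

-4

A normal to the plane is n = XY × XZ = (-8, -16, -24).
W lies in the plane iff n · XW = 0.
This gives (-16)u + (-64) = 0, so u = -4.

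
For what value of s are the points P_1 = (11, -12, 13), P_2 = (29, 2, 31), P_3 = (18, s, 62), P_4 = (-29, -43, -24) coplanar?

The points are coplanar iff P_1P_2 · (P_1P_3 × P_1P_4) = 0.
Expanding, this is linear in s: (54)s + (270) = 0.
So s = -5.

-5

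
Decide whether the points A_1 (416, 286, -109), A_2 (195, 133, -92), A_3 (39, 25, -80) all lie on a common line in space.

Yes

A_1A_2 = (-221, -153, 17), A_1A_3 = (-377, -261, 29).
A_1A_2 × A_1A_3 = (0, 0, 0).
The cross product vanishes, so the three points are collinear.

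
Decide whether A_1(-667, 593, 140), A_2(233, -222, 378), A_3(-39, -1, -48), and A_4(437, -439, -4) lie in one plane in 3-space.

With A_1 as base: A_1A_2 = (900, -815, 238), A_1A_3 = (628, -594, -188), A_1A_4 = (1104, -1032, -144).
A_1A_3 × A_1A_4 = (-108480, -117120, 7680).
A_1A_2 · (A_1A_3 × A_1A_4) = -351360.
Since -351360 ≠ 0, the four points are not coplanar.

No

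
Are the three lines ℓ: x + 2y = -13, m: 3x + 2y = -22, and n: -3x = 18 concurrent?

Lines aᵢx + bᵢy = cᵢ with pairwise distinct directions are concurrent exactly when det[aᵢ bᵢ cᵢ] = 0.
Here the determinant is -18.
Nonzero, so no common point exists.

No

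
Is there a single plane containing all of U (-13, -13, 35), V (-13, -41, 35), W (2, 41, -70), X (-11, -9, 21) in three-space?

The four points are coplanar iff the 3×3 determinant with rows UV, UW, UX is zero.
Rows: (0, -28, 0), (15, 54, -105), (2, 4, -14).
Expanding along the first row: (0)(-336) − (-28)(0) + (0)(-48) = 0.
Zero determinant ⇒ coplanar.

Yes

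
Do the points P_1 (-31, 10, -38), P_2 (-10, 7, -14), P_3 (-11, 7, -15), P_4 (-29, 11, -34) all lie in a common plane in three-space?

No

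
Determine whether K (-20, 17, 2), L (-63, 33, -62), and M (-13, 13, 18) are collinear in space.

KL = (-43, 16, -64), KM = (7, -4, 16).
Comparing components 3 and 1: (-64)(7) − (-43)(16) = 240 ≠ 0, so KL and KM are not parallel and the points are not collinear.

No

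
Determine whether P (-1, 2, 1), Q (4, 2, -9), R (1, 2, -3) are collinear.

PQ = (5, 0, -10), PR = (2, 0, -4).
Each component of PR is 2/5 times the corresponding component of PQ, so PR = 2/5·PQ and the points are collinear.

Yes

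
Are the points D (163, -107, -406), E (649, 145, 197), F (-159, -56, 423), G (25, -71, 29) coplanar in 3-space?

The four points are coplanar iff the 3×3 determinant with rows DE, DF, DG is zero.
Rows: (486, 252, 603), (-322, 51, 829), (-138, 36, 435).
Expanding along the first row: (486)(-7659) − (252)(-25668) + (603)(-4554) = 0.
Zero determinant ⇒ coplanar.

Yes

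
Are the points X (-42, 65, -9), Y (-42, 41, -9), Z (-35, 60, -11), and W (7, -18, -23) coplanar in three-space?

A normal to the plane through X, Y, Z is n = XY × XZ = (48, 0, 168).
The plane has equation n·P = -3528. For W: n·W = -3528.
Equal, so W lies in the plane and all four are coplanar.

Yes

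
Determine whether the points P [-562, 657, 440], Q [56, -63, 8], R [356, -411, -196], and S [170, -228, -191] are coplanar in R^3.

The four points are coplanar iff the 3×3 determinant with rows PQ, PR, PS is zero.
Rows: (618, -720, -432), (918, -1068, -636), (732, -885, -631).
Expanding along the first row: (618)(111048) − (-720)(-113706) + (-432)(-30654) = 1872.
Nonzero ⇒ not coplanar.

No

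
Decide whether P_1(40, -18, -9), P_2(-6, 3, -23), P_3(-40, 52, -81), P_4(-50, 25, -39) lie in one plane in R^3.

No

With P_1 as base: P_1P_2 = (-46, 21, -14), P_1P_3 = (-80, 70, -72), P_1P_4 = (-90, 43, -30).
P_1P_3 × P_1P_4 = (996, 4080, 2860).
P_1P_2 · (P_1P_3 × P_1P_4) = -176.
Since -176 ≠ 0, the four points are not coplanar.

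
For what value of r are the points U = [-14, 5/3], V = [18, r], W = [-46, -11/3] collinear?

7

The three points are collinear iff det[UV; UW] = 0.
This determinant is linear in r: (32)r + (-224) = 0, so r = 7.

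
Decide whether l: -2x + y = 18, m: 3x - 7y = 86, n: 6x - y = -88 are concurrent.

Lines aᵢx + bᵢy = cᵢ with pairwise distinct directions are concurrent exactly when det[aᵢ bᵢ cᵢ] = 0.
Here the determinant is 78.
Nonzero, so no common point exists.

No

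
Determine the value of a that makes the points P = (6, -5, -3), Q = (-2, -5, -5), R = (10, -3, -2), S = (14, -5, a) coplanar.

-1

Normal to plane PQR: n = (4, 0, -16); plane equation n·X = 72.
Requiring n·S = 72: (-16)a + (56) = 72.
So a = -1.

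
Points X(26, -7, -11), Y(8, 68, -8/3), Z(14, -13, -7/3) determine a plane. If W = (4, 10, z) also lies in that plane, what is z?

10/3

A normal to the plane is n = XY × XZ = (700, 56, 1008).
W lies in the plane iff n · XW = 0.
This gives (1008)z + (-3360) = 0, so z = 10/3.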